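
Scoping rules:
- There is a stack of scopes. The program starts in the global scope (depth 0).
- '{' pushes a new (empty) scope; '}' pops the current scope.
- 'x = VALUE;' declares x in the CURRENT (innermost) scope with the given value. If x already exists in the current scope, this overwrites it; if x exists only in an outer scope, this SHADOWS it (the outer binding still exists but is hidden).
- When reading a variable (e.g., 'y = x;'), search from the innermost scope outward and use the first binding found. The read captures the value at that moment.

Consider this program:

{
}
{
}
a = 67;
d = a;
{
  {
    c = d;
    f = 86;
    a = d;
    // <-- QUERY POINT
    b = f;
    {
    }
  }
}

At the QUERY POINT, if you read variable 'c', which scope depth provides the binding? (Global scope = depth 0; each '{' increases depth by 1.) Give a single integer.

Step 1: enter scope (depth=1)
Step 2: exit scope (depth=0)
Step 3: enter scope (depth=1)
Step 4: exit scope (depth=0)
Step 5: declare a=67 at depth 0
Step 6: declare d=(read a)=67 at depth 0
Step 7: enter scope (depth=1)
Step 8: enter scope (depth=2)
Step 9: declare c=(read d)=67 at depth 2
Step 10: declare f=86 at depth 2
Step 11: declare a=(read d)=67 at depth 2
Visible at query point: a=67 c=67 d=67 f=86

Answer: 2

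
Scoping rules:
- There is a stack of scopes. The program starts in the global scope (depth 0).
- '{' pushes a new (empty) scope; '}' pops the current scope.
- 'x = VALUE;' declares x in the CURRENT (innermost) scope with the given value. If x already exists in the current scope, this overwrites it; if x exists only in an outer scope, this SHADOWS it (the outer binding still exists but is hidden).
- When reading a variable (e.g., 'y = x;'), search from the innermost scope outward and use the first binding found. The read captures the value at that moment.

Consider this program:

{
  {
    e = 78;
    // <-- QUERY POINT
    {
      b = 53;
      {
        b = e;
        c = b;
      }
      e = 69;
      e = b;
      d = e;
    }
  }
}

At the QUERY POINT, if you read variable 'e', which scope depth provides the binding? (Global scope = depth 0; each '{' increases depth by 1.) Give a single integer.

Answer: 2

Derivation:
Step 1: enter scope (depth=1)
Step 2: enter scope (depth=2)
Step 3: declare e=78 at depth 2
Visible at query point: e=78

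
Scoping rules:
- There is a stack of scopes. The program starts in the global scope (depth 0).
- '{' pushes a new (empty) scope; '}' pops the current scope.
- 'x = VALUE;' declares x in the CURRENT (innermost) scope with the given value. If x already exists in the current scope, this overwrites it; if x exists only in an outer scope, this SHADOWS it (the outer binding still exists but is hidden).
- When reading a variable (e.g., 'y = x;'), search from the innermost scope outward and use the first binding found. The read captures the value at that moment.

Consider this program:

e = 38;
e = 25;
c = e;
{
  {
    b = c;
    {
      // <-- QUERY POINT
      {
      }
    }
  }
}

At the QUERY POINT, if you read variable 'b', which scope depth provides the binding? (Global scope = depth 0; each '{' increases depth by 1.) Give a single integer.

Step 1: declare e=38 at depth 0
Step 2: declare e=25 at depth 0
Step 3: declare c=(read e)=25 at depth 0
Step 4: enter scope (depth=1)
Step 5: enter scope (depth=2)
Step 6: declare b=(read c)=25 at depth 2
Step 7: enter scope (depth=3)
Visible at query point: b=25 c=25 e=25

Answer: 2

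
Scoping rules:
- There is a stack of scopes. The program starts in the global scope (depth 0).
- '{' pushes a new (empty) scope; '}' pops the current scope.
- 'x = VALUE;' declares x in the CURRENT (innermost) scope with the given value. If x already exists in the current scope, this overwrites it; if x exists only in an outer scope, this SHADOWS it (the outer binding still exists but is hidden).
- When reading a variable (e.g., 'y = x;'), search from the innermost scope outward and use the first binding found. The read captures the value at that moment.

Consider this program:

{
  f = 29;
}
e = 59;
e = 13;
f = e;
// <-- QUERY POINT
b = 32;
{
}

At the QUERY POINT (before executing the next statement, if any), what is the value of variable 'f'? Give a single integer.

Answer: 13

Derivation:
Step 1: enter scope (depth=1)
Step 2: declare f=29 at depth 1
Step 3: exit scope (depth=0)
Step 4: declare e=59 at depth 0
Step 5: declare e=13 at depth 0
Step 6: declare f=(read e)=13 at depth 0
Visible at query point: e=13 f=13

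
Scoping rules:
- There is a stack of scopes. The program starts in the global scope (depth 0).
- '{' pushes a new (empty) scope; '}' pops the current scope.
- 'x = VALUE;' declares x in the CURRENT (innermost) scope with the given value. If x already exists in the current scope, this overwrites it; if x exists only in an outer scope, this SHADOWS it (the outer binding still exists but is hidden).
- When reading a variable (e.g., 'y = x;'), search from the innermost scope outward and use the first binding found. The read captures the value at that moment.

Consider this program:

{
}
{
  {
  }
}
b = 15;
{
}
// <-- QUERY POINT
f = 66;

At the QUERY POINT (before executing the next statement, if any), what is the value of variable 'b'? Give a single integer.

Step 1: enter scope (depth=1)
Step 2: exit scope (depth=0)
Step 3: enter scope (depth=1)
Step 4: enter scope (depth=2)
Step 5: exit scope (depth=1)
Step 6: exit scope (depth=0)
Step 7: declare b=15 at depth 0
Step 8: enter scope (depth=1)
Step 9: exit scope (depth=0)
Visible at query point: b=15

Answer: 15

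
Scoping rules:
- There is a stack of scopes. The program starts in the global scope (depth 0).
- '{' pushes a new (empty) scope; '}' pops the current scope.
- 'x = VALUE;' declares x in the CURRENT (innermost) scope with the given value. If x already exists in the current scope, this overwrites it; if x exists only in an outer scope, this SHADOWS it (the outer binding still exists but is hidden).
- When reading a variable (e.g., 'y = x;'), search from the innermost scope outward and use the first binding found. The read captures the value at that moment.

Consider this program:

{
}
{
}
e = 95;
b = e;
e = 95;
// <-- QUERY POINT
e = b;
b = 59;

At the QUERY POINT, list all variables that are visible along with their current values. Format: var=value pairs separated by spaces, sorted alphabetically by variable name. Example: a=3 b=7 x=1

Answer: b=95 e=95

Derivation:
Step 1: enter scope (depth=1)
Step 2: exit scope (depth=0)
Step 3: enter scope (depth=1)
Step 4: exit scope (depth=0)
Step 5: declare e=95 at depth 0
Step 6: declare b=(read e)=95 at depth 0
Step 7: declare e=95 at depth 0
Visible at query point: b=95 e=95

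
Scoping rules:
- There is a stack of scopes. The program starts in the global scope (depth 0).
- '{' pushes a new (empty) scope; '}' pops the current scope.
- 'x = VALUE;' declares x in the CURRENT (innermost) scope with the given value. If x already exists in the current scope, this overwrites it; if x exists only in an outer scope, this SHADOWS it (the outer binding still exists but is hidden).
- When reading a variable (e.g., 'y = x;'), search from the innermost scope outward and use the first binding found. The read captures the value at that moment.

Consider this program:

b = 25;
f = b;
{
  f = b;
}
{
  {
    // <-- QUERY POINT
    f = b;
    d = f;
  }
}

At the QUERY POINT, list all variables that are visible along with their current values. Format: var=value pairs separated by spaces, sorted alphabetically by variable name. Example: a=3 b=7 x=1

Step 1: declare b=25 at depth 0
Step 2: declare f=(read b)=25 at depth 0
Step 3: enter scope (depth=1)
Step 4: declare f=(read b)=25 at depth 1
Step 5: exit scope (depth=0)
Step 6: enter scope (depth=1)
Step 7: enter scope (depth=2)
Visible at query point: b=25 f=25

Answer: b=25 f=25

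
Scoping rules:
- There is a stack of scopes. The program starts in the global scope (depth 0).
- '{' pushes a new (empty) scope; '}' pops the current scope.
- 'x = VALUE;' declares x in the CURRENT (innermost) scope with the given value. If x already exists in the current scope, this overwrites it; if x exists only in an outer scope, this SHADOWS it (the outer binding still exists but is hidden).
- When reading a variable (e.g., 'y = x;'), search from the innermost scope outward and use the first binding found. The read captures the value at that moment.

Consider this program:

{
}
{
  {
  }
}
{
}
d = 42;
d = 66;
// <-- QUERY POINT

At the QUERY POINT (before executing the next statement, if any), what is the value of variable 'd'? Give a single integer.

Step 1: enter scope (depth=1)
Step 2: exit scope (depth=0)
Step 3: enter scope (depth=1)
Step 4: enter scope (depth=2)
Step 5: exit scope (depth=1)
Step 6: exit scope (depth=0)
Step 7: enter scope (depth=1)
Step 8: exit scope (depth=0)
Step 9: declare d=42 at depth 0
Step 10: declare d=66 at depth 0
Visible at query point: d=66

Answer: 66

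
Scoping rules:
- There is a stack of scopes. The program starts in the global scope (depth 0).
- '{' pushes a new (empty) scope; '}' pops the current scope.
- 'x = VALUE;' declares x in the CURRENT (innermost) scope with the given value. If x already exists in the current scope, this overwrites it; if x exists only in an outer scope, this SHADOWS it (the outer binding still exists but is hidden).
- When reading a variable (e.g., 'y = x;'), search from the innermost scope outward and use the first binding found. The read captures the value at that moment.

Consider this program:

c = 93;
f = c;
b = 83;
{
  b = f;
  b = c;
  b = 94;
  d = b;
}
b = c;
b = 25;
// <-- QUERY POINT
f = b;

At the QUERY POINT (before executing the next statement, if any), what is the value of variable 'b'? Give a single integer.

Step 1: declare c=93 at depth 0
Step 2: declare f=(read c)=93 at depth 0
Step 3: declare b=83 at depth 0
Step 4: enter scope (depth=1)
Step 5: declare b=(read f)=93 at depth 1
Step 6: declare b=(read c)=93 at depth 1
Step 7: declare b=94 at depth 1
Step 8: declare d=(read b)=94 at depth 1
Step 9: exit scope (depth=0)
Step 10: declare b=(read c)=93 at depth 0
Step 11: declare b=25 at depth 0
Visible at query point: b=25 c=93 f=93

Answer: 25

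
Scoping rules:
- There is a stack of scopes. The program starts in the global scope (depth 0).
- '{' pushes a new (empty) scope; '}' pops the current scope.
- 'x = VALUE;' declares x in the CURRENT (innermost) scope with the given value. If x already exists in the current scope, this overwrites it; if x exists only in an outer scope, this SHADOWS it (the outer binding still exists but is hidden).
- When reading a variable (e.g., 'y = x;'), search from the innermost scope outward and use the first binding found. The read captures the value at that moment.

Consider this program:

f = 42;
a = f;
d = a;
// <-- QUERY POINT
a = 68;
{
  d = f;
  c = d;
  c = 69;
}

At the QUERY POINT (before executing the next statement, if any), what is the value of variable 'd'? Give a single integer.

Step 1: declare f=42 at depth 0
Step 2: declare a=(read f)=42 at depth 0
Step 3: declare d=(read a)=42 at depth 0
Visible at query point: a=42 d=42 f=42

Answer: 42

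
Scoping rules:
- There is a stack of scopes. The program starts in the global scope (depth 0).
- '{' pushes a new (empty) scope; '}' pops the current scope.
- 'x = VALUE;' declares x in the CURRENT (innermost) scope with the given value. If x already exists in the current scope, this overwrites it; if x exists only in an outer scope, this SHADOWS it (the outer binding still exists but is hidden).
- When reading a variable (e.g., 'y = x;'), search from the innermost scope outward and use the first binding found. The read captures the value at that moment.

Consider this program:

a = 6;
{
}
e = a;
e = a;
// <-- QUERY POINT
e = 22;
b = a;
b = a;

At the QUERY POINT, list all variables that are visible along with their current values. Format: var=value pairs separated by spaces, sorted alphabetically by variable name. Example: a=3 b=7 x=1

Answer: a=6 e=6

Derivation:
Step 1: declare a=6 at depth 0
Step 2: enter scope (depth=1)
Step 3: exit scope (depth=0)
Step 4: declare e=(read a)=6 at depth 0
Step 5: declare e=(read a)=6 at depth 0
Visible at query point: a=6 e=6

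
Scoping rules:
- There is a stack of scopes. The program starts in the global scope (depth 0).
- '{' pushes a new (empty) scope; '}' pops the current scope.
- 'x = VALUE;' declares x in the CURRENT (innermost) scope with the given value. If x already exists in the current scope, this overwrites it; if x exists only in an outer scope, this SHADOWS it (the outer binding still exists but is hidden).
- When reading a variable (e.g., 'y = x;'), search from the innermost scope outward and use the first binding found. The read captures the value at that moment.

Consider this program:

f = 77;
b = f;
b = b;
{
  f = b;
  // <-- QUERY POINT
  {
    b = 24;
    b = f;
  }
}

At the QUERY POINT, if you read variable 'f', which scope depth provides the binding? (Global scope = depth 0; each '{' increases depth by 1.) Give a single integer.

Answer: 1

Derivation:
Step 1: declare f=77 at depth 0
Step 2: declare b=(read f)=77 at depth 0
Step 3: declare b=(read b)=77 at depth 0
Step 4: enter scope (depth=1)
Step 5: declare f=(read b)=77 at depth 1
Visible at query point: b=77 f=77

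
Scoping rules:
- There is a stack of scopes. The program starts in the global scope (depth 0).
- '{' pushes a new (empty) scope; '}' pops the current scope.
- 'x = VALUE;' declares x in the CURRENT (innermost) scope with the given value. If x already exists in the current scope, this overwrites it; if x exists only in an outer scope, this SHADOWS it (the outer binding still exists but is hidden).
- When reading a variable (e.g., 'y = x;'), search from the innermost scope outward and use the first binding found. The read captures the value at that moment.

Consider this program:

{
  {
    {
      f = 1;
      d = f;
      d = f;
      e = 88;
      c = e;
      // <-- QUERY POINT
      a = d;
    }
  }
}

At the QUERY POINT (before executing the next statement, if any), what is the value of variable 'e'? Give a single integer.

Answer: 88

Derivation:
Step 1: enter scope (depth=1)
Step 2: enter scope (depth=2)
Step 3: enter scope (depth=3)
Step 4: declare f=1 at depth 3
Step 5: declare d=(read f)=1 at depth 3
Step 6: declare d=(read f)=1 at depth 3
Step 7: declare e=88 at depth 3
Step 8: declare c=(read e)=88 at depth 3
Visible at query point: c=88 d=1 e=88 f=1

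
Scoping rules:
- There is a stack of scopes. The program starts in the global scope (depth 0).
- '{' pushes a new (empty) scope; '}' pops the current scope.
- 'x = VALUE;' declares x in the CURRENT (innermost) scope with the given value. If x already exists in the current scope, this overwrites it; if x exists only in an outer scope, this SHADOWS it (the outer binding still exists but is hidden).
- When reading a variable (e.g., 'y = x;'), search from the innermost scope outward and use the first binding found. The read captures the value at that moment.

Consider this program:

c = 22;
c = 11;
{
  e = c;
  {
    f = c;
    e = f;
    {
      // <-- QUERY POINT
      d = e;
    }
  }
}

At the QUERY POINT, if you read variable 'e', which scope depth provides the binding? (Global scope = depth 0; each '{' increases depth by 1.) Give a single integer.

Answer: 2

Derivation:
Step 1: declare c=22 at depth 0
Step 2: declare c=11 at depth 0
Step 3: enter scope (depth=1)
Step 4: declare e=(read c)=11 at depth 1
Step 5: enter scope (depth=2)
Step 6: declare f=(read c)=11 at depth 2
Step 7: declare e=(read f)=11 at depth 2
Step 8: enter scope (depth=3)
Visible at query point: c=11 e=11 f=11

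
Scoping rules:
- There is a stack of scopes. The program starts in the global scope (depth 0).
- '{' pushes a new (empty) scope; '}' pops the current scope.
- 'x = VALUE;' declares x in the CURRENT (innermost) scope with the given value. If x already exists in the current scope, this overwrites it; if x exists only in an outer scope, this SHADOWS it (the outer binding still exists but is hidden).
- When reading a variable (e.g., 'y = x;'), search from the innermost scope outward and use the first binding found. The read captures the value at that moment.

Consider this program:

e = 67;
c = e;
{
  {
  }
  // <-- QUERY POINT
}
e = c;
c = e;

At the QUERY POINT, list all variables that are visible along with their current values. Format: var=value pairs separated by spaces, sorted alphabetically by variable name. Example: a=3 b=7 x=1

Step 1: declare e=67 at depth 0
Step 2: declare c=(read e)=67 at depth 0
Step 3: enter scope (depth=1)
Step 4: enter scope (depth=2)
Step 5: exit scope (depth=1)
Visible at query point: c=67 e=67

Answer: c=67 e=67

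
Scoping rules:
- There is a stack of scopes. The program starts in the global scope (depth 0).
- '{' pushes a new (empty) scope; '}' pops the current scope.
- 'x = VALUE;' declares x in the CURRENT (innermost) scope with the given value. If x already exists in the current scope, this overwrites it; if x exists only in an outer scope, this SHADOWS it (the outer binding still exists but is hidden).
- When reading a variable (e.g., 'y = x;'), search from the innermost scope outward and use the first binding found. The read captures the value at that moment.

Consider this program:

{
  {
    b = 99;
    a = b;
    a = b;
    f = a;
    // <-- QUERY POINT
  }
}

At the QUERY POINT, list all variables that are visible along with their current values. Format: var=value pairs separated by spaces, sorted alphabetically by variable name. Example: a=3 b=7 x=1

Answer: a=99 b=99 f=99

Derivation:
Step 1: enter scope (depth=1)
Step 2: enter scope (depth=2)
Step 3: declare b=99 at depth 2
Step 4: declare a=(read b)=99 at depth 2
Step 5: declare a=(read b)=99 at depth 2
Step 6: declare f=(read a)=99 at depth 2
Visible at query point: a=99 b=99 f=99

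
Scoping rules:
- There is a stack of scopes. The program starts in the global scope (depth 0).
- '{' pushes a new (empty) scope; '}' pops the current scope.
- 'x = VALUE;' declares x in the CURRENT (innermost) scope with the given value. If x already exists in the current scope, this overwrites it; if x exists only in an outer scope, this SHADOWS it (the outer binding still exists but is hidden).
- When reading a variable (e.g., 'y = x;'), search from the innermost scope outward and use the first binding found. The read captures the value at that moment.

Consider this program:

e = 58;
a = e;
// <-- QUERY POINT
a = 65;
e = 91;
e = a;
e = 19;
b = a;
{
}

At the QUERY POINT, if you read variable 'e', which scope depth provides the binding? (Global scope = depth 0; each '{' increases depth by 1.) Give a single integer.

Step 1: declare e=58 at depth 0
Step 2: declare a=(read e)=58 at depth 0
Visible at query point: a=58 e=58

Answer: 0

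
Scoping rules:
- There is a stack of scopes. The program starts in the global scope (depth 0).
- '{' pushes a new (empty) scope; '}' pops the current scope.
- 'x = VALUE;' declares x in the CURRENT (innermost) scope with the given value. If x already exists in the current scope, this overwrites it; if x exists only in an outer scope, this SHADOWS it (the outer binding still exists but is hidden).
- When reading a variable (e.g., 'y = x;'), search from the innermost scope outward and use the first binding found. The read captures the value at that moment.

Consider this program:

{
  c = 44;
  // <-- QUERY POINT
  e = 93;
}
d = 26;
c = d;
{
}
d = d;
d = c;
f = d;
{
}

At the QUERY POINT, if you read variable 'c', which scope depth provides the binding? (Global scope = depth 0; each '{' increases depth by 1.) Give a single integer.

Answer: 1

Derivation:
Step 1: enter scope (depth=1)
Step 2: declare c=44 at depth 1
Visible at query point: c=44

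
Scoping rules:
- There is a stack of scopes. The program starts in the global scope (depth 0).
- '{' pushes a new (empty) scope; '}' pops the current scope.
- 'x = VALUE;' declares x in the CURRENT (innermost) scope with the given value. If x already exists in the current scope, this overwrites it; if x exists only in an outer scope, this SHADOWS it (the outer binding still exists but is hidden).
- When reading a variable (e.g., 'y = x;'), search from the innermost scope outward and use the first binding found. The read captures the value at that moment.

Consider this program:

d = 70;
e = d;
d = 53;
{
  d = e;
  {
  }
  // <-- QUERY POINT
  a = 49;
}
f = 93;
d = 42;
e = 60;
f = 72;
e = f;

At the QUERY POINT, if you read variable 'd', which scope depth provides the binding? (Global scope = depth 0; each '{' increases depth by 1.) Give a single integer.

Answer: 1

Derivation:
Step 1: declare d=70 at depth 0
Step 2: declare e=(read d)=70 at depth 0
Step 3: declare d=53 at depth 0
Step 4: enter scope (depth=1)
Step 5: declare d=(read e)=70 at depth 1
Step 6: enter scope (depth=2)
Step 7: exit scope (depth=1)
Visible at query point: d=70 e=70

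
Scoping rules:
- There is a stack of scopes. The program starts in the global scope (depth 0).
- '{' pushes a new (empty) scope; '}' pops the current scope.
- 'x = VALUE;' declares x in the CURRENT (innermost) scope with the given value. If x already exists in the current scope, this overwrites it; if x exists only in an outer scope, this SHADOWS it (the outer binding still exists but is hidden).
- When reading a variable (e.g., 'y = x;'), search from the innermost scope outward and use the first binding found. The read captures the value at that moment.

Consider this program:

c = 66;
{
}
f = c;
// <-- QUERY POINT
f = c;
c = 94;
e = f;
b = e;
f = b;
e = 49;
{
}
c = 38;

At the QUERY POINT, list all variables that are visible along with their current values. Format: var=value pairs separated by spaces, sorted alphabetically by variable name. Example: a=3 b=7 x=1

Answer: c=66 f=66

Derivation:
Step 1: declare c=66 at depth 0
Step 2: enter scope (depth=1)
Step 3: exit scope (depth=0)
Step 4: declare f=(read c)=66 at depth 0
Visible at query point: c=66 f=66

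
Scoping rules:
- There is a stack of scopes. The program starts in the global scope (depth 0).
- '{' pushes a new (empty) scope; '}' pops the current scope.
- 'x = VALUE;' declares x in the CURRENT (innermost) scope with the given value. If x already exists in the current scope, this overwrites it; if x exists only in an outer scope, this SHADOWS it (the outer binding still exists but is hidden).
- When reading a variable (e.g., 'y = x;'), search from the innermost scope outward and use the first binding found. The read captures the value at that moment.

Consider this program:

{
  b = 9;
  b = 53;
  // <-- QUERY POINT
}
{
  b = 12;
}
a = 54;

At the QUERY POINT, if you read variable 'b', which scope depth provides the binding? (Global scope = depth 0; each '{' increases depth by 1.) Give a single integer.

Answer: 1

Derivation:
Step 1: enter scope (depth=1)
Step 2: declare b=9 at depth 1
Step 3: declare b=53 at depth 1
Visible at query point: b=53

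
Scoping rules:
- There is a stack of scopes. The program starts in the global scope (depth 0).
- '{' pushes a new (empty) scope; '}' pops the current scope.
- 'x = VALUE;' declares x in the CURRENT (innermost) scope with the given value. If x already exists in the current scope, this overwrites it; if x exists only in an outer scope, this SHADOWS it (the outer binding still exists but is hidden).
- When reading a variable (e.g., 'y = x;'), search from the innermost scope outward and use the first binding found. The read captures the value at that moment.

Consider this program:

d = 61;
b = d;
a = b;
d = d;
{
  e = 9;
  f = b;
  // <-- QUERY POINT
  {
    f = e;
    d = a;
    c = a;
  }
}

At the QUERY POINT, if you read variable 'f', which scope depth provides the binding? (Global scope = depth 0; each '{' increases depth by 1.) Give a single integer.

Answer: 1

Derivation:
Step 1: declare d=61 at depth 0
Step 2: declare b=(read d)=61 at depth 0
Step 3: declare a=(read b)=61 at depth 0
Step 4: declare d=(read d)=61 at depth 0
Step 5: enter scope (depth=1)
Step 6: declare e=9 at depth 1
Step 7: declare f=(read b)=61 at depth 1
Visible at query point: a=61 b=61 d=61 e=9 f=61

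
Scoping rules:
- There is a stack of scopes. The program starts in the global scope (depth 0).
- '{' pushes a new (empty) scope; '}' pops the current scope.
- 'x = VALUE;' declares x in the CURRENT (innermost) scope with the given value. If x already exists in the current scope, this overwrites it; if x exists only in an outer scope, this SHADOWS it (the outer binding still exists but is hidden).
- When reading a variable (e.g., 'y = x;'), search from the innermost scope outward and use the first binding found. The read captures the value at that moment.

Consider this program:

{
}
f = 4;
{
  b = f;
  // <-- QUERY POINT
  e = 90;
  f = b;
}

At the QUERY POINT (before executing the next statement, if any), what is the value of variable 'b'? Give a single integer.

Answer: 4

Derivation:
Step 1: enter scope (depth=1)
Step 2: exit scope (depth=0)
Step 3: declare f=4 at depth 0
Step 4: enter scope (depth=1)
Step 5: declare b=(read f)=4 at depth 1
Visible at query point: b=4 f=4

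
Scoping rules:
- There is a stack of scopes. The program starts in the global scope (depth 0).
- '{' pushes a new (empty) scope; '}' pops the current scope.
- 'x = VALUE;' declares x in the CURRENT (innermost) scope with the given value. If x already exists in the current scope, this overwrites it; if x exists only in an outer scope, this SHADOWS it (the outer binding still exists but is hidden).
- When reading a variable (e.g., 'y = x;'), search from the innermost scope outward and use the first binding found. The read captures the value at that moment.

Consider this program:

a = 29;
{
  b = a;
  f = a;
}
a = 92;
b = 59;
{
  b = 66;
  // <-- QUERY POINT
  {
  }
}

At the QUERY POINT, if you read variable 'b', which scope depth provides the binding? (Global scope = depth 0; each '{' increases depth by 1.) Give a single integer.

Step 1: declare a=29 at depth 0
Step 2: enter scope (depth=1)
Step 3: declare b=(read a)=29 at depth 1
Step 4: declare f=(read a)=29 at depth 1
Step 5: exit scope (depth=0)
Step 6: declare a=92 at depth 0
Step 7: declare b=59 at depth 0
Step 8: enter scope (depth=1)
Step 9: declare b=66 at depth 1
Visible at query point: a=92 b=66

Answer: 1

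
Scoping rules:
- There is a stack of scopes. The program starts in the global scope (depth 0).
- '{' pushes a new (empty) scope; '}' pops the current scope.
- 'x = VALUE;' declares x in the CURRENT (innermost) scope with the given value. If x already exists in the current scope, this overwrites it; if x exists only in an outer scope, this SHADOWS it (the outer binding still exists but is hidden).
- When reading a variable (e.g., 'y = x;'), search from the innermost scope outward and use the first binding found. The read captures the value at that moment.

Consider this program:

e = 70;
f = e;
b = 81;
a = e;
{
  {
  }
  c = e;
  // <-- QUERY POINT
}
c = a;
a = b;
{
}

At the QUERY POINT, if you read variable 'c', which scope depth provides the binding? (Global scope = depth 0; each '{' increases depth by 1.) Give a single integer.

Answer: 1

Derivation:
Step 1: declare e=70 at depth 0
Step 2: declare f=(read e)=70 at depth 0
Step 3: declare b=81 at depth 0
Step 4: declare a=(read e)=70 at depth 0
Step 5: enter scope (depth=1)
Step 6: enter scope (depth=2)
Step 7: exit scope (depth=1)
Step 8: declare c=(read e)=70 at depth 1
Visible at query point: a=70 b=81 c=70 e=70 f=70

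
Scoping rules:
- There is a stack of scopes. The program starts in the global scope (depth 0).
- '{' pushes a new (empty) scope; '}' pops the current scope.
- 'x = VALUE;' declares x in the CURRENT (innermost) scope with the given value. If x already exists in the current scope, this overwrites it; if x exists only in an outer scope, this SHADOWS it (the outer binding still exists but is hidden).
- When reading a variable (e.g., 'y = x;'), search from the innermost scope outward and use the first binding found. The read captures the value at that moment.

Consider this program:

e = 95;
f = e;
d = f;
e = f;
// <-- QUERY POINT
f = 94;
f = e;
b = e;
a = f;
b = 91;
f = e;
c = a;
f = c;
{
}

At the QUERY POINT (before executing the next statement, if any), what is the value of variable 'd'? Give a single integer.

Answer: 95

Derivation:
Step 1: declare e=95 at depth 0
Step 2: declare f=(read e)=95 at depth 0
Step 3: declare d=(read f)=95 at depth 0
Step 4: declare e=(read f)=95 at depth 0
Visible at query point: d=95 e=95 f=95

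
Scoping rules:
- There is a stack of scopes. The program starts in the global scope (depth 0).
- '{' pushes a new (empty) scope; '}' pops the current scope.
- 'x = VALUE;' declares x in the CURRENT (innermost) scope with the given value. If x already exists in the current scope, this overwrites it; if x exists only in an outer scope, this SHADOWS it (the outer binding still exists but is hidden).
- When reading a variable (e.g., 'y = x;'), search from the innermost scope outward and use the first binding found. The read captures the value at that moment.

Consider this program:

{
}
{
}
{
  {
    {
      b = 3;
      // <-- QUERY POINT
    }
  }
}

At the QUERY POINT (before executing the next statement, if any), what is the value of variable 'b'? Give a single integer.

Answer: 3

Derivation:
Step 1: enter scope (depth=1)
Step 2: exit scope (depth=0)
Step 3: enter scope (depth=1)
Step 4: exit scope (depth=0)
Step 5: enter scope (depth=1)
Step 6: enter scope (depth=2)
Step 7: enter scope (depth=3)
Step 8: declare b=3 at depth 3
Visible at query point: b=3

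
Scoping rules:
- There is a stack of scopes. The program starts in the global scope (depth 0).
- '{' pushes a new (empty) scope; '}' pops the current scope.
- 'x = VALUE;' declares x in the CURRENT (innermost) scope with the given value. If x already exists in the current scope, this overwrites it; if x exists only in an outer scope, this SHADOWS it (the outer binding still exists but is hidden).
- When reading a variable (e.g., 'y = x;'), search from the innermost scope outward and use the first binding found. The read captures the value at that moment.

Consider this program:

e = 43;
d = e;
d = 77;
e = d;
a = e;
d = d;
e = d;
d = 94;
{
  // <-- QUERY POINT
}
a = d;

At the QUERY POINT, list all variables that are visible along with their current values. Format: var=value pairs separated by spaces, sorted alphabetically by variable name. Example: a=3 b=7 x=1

Step 1: declare e=43 at depth 0
Step 2: declare d=(read e)=43 at depth 0
Step 3: declare d=77 at depth 0
Step 4: declare e=(read d)=77 at depth 0
Step 5: declare a=(read e)=77 at depth 0
Step 6: declare d=(read d)=77 at depth 0
Step 7: declare e=(read d)=77 at depth 0
Step 8: declare d=94 at depth 0
Step 9: enter scope (depth=1)
Visible at query point: a=77 d=94 e=77

Answer: a=77 d=94 e=77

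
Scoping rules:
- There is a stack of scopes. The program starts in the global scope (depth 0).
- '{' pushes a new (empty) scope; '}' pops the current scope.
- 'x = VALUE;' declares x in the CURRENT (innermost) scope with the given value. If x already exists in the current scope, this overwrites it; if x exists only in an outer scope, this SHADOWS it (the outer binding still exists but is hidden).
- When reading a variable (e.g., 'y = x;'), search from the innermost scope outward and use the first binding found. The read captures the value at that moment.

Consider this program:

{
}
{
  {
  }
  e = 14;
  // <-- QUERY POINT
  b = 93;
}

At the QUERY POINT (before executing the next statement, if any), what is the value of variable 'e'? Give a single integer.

Step 1: enter scope (depth=1)
Step 2: exit scope (depth=0)
Step 3: enter scope (depth=1)
Step 4: enter scope (depth=2)
Step 5: exit scope (depth=1)
Step 6: declare e=14 at depth 1
Visible at query point: e=14

Answer: 14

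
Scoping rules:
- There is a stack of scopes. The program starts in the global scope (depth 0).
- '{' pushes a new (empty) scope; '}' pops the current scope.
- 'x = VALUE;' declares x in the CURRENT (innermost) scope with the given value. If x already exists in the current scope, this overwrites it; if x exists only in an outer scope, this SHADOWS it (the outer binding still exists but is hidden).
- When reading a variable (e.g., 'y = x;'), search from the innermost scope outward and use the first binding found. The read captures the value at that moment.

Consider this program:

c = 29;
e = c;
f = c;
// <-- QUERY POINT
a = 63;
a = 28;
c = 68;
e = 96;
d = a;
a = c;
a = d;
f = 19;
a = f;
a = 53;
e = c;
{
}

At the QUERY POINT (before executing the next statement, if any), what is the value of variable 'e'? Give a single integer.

Answer: 29

Derivation:
Step 1: declare c=29 at depth 0
Step 2: declare e=(read c)=29 at depth 0
Step 3: declare f=(read c)=29 at depth 0
Visible at query point: c=29 e=29 f=29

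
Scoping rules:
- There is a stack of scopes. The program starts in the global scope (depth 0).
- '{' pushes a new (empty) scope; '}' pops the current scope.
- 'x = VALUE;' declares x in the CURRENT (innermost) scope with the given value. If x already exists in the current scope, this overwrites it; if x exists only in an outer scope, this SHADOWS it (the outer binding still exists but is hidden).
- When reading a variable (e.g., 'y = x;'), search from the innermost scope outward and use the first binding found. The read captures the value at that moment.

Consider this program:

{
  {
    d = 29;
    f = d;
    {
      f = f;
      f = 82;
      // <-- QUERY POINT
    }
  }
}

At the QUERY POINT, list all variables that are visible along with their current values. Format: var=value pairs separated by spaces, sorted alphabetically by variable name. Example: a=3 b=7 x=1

Step 1: enter scope (depth=1)
Step 2: enter scope (depth=2)
Step 3: declare d=29 at depth 2
Step 4: declare f=(read d)=29 at depth 2
Step 5: enter scope (depth=3)
Step 6: declare f=(read f)=29 at depth 3
Step 7: declare f=82 at depth 3
Visible at query point: d=29 f=82

Answer: d=29 f=82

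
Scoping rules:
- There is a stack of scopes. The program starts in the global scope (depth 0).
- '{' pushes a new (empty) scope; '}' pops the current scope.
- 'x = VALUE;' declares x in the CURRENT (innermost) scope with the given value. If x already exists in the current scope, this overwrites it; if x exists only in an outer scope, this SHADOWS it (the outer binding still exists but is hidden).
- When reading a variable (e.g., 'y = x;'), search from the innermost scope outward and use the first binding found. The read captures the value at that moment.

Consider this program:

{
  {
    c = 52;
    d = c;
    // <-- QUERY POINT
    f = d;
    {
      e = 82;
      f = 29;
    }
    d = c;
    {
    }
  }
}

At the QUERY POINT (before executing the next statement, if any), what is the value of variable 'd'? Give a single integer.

Answer: 52

Derivation:
Step 1: enter scope (depth=1)
Step 2: enter scope (depth=2)
Step 3: declare c=52 at depth 2
Step 4: declare d=(read c)=52 at depth 2
Visible at query point: c=52 d=52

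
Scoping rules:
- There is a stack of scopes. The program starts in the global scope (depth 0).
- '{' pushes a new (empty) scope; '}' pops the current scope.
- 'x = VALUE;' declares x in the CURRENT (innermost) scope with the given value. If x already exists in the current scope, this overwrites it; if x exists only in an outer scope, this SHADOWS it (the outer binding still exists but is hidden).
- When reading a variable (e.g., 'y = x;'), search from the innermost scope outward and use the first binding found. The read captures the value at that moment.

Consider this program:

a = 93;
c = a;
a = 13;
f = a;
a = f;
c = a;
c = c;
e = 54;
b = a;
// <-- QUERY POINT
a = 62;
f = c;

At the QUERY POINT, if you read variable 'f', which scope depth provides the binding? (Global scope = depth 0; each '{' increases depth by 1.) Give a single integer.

Step 1: declare a=93 at depth 0
Step 2: declare c=(read a)=93 at depth 0
Step 3: declare a=13 at depth 0
Step 4: declare f=(read a)=13 at depth 0
Step 5: declare a=(read f)=13 at depth 0
Step 6: declare c=(read a)=13 at depth 0
Step 7: declare c=(read c)=13 at depth 0
Step 8: declare e=54 at depth 0
Step 9: declare b=(read a)=13 at depth 0
Visible at query point: a=13 b=13 c=13 e=54 f=13

Answer: 0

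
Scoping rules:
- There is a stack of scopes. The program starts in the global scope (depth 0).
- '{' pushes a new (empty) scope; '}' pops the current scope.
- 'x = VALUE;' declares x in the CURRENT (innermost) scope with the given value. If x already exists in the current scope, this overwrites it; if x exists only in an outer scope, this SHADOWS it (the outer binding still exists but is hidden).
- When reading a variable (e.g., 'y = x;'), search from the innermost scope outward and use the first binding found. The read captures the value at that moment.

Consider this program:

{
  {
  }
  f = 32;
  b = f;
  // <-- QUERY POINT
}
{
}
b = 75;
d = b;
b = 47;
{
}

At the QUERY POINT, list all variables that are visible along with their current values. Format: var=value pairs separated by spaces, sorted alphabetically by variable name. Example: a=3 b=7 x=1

Step 1: enter scope (depth=1)
Step 2: enter scope (depth=2)
Step 3: exit scope (depth=1)
Step 4: declare f=32 at depth 1
Step 5: declare b=(read f)=32 at depth 1
Visible at query point: b=32 f=32

Answer: b=32 f=32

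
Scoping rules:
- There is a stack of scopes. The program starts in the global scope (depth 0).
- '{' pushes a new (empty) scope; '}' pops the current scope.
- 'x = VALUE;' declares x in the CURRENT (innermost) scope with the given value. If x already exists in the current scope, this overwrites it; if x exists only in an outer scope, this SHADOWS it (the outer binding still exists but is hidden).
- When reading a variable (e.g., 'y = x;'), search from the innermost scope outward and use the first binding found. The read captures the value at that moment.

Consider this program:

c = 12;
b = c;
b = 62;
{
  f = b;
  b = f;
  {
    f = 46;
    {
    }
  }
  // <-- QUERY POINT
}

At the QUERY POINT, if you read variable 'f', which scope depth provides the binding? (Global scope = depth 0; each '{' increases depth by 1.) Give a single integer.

Step 1: declare c=12 at depth 0
Step 2: declare b=(read c)=12 at depth 0
Step 3: declare b=62 at depth 0
Step 4: enter scope (depth=1)
Step 5: declare f=(read b)=62 at depth 1
Step 6: declare b=(read f)=62 at depth 1
Step 7: enter scope (depth=2)
Step 8: declare f=46 at depth 2
Step 9: enter scope (depth=3)
Step 10: exit scope (depth=2)
Step 11: exit scope (depth=1)
Visible at query point: b=62 c=12 f=62

Answer: 1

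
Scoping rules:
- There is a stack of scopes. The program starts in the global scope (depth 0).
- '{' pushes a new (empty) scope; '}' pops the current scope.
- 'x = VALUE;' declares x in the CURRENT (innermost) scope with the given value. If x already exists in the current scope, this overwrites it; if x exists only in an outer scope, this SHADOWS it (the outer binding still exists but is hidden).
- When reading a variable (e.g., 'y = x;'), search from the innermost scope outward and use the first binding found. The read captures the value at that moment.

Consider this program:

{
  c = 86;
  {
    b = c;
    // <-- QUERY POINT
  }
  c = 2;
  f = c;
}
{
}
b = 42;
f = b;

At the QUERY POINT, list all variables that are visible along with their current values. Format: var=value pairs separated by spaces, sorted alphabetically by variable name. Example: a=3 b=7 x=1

Answer: b=86 c=86

Derivation:
Step 1: enter scope (depth=1)
Step 2: declare c=86 at depth 1
Step 3: enter scope (depth=2)
Step 4: declare b=(read c)=86 at depth 2
Visible at query point: b=86 c=86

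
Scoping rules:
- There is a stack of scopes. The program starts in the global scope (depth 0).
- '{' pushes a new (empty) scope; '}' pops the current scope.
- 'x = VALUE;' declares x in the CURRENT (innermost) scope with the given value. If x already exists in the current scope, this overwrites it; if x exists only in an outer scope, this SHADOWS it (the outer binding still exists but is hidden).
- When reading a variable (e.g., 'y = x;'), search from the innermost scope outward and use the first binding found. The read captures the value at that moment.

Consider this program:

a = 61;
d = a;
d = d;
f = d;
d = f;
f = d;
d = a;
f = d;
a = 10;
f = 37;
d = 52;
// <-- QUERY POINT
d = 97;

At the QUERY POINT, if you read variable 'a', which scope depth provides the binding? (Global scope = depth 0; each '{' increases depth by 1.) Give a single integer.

Step 1: declare a=61 at depth 0
Step 2: declare d=(read a)=61 at depth 0
Step 3: declare d=(read d)=61 at depth 0
Step 4: declare f=(read d)=61 at depth 0
Step 5: declare d=(read f)=61 at depth 0
Step 6: declare f=(read d)=61 at depth 0
Step 7: declare d=(read a)=61 at depth 0
Step 8: declare f=(read d)=61 at depth 0
Step 9: declare a=10 at depth 0
Step 10: declare f=37 at depth 0
Step 11: declare d=52 at depth 0
Visible at query point: a=10 d=52 f=37

Answer: 0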